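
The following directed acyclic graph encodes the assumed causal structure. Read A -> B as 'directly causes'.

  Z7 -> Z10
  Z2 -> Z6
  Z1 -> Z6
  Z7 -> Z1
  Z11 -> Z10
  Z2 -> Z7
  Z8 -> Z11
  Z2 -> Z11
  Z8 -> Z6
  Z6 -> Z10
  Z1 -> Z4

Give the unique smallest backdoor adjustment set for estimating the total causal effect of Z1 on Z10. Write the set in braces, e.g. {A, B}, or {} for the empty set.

Variables eligible for adjustment (non-descendants of Z1, excluding Z1 and Z10): {Z11, Z2, Z7, Z8}.
Backdoor paths from Z1 to Z10:
  P1: Z1 <- Z7 <- Z2 -> Z11 <- Z8 -> Z6 -> Z10
  P2: Z1 <- Z7 <- Z2 -> Z11 -> Z10
  P3: Z1 <- Z7 <- Z2 -> Z6 <- Z8 -> Z11 -> Z10
  P4: Z1 <- Z7 <- Z2 -> Z6 -> Z10
  P5: Z1 <- Z7 -> Z10
The empty set is not sufficient: P2 (Z1 <- Z7 <- Z2 -> Z11 -> Z10) has no collider blocking it and no conditioned non-collider, so it is open.
Try {Z7}:
  P1: blocked at chain node Z7 ∈ conditioning set.
  P2: blocked at chain node Z7 ∈ conditioning set.
  P3: blocked at chain node Z7 ∈ conditioning set.
  P4: blocked at chain node Z7 ∈ conditioning set.
  P5: blocked at fork node Z7 ∈ conditioning set.
{Z7} contains no descendant of Z1 and blocks every backdoor path.
No other singleton works — e.g. {Z2} leaves P5 open — so {Z7} is the unique smallest valid adjustment set.

{Z7}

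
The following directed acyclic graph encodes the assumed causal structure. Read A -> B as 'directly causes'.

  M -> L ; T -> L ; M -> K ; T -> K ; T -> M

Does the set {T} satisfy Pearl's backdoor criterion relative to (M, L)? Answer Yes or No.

Yes

Backdoor paths from M to L (paths whose first edge points into M):
  P1: M <- T -> L
Condition 1 (no descendant of M in the set): holds — descendants of M are {K, L}; none are in {T}.
Condition 2 (every backdoor path blocked by {T}):
  P1: blocked at fork node T ∈ conditioning set.
{T} satisfies the backdoor criterion.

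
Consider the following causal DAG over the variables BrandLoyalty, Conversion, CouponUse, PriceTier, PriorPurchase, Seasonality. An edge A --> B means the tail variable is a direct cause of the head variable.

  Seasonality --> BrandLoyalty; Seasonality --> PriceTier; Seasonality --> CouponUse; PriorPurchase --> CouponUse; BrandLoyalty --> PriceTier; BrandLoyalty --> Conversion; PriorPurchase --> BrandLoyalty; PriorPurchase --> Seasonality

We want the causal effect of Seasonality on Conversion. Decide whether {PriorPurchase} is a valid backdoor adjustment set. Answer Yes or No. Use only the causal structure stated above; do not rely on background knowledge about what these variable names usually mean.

Backdoor paths from Seasonality to Conversion (paths whose first edge points into Seasonality):
  P1: Seasonality <- PriorPurchase -> BrandLoyalty -> Conversion
Condition 1 (no descendant of Seasonality in the set): holds — descendants of Seasonality are {BrandLoyalty, Conversion, CouponUse, PriceTier}; none are in {PriorPurchase}.
Condition 2 (every backdoor path blocked by {PriorPurchase}):
  P1: blocked at fork node PriorPurchase ∈ conditioning set.
{PriorPurchase} satisfies the backdoor criterion.

Yes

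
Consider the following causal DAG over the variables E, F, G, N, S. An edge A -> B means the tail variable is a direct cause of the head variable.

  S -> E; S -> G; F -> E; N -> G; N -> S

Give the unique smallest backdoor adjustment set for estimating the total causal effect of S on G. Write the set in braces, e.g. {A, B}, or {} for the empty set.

{N}

Variables eligible for adjustment (non-descendants of S, excluding S and G): {F, N}.
Backdoor paths from S to G:
  P1: S <- N -> G
The empty set is not sufficient: P1 (S <- N -> G) has no collider blocking it and no conditioned non-collider, so it is open.
Try {N}:
  P1: blocked at fork node N ∈ conditioning set.
{N} contains no descendant of S and blocks every backdoor path.
No other singleton works — e.g. {F} leaves P1 open — so {N} is the unique smallest valid adjustment set.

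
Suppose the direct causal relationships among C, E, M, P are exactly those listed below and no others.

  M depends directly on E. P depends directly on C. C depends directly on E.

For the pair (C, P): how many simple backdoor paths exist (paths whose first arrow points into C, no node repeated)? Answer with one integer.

A backdoor path from C to P is any simple undirected path whose first edge points into C (i.e. leaves C via a parent).
Parents of C: {E}.
No simple path from any parent of C reaches P without revisiting C, so there are no backdoor paths.

0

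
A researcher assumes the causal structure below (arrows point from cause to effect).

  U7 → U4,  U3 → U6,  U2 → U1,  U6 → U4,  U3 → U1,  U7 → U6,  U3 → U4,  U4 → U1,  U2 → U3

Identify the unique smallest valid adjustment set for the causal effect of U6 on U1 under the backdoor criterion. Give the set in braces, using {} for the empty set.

{U3, U7}

Variables eligible for adjustment (non-descendants of U6, excluding U6 and U1): {U2, U3, U7}.
Backdoor paths from U6 to U1:
  P1: U6 <- U7 -> U4 <- U3 <- U2 -> U1
  P2: U6 <- U7 -> U4 <- U3 -> U1
  P3: U6 <- U7 -> U4 -> U1
  P4: U6 <- U3 <- U2 -> U1
  P5: U6 <- U3 -> U4 -> U1
  P6: U6 <- U3 -> U1
The empty set is not sufficient: P3 (U6 <- U7 -> U4 -> U1) has no collider blocking it and no conditioned non-collider, so it is open.
Try {U3, U7}:
  P1: blocked at fork node U7 ∈ conditioning set.
  P2: blocked at fork node U7 ∈ conditioning set.
  P3: blocked at fork node U7 ∈ conditioning set.
  P4: blocked at chain node U3 ∈ conditioning set.
  P5: blocked at fork node U3 ∈ conditioning set.
  P6: blocked at fork node U3 ∈ conditioning set.
{U3, U7} contains no descendant of U6 and blocks every backdoor path.
Every element of {U3, U7} is needed (dropping U3 leaves P4 open; dropping U7 leaves P3 open), so no proper subset is valid.
Among all size-2 subsets of the eligible variables, only {U3, U7} blocks every backdoor path, so it is the unique smallest valid adjustment set.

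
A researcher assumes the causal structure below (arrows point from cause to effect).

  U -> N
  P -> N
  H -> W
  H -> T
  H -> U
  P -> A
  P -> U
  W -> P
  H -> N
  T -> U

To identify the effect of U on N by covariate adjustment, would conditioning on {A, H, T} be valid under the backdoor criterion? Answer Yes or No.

No

Backdoor paths from U to N (paths whose first edge points into U):
  P1: U <- H -> W -> P -> N
  P2: U <- H -> N
  P3: U <- T <- H -> W -> P -> N
  P4: U <- T <- H -> N
  P5: U <- P <- W <- H -> N
  P6: U <- P -> N
Condition 1 (no descendant of U in the set): holds — descendants of U are {N}; none are in {A, H, T}.
Condition 2 (every backdoor path blocked by {A, H, T}):
  P1: blocked at fork node H ∈ conditioning set.
  P2: blocked at fork node H ∈ conditioning set.
  P3: blocked at chain node T ∈ conditioning set.
  P4: blocked at chain node T ∈ conditioning set.
  P5: blocked at fork node H ∈ conditioning set.
  P6: open — no interior node is in the conditioning set.
{A, H, T} does not satisfy the backdoor criterion.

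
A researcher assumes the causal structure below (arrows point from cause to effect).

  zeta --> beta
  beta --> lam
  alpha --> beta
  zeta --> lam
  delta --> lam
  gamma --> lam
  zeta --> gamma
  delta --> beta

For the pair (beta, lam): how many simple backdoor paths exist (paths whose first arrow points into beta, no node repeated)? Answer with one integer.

A backdoor path from beta to lam is any simple undirected path whose first edge points into beta (i.e. leaves beta via a parent).
Parents of beta: {alpha, delta, zeta}.
Enumerating:
  P1: beta <- zeta -> gamma -> lam
  P2: beta <- zeta -> lam
  P3: beta <- delta -> lam
That exhausts the simple backdoor paths. Count: 3.

3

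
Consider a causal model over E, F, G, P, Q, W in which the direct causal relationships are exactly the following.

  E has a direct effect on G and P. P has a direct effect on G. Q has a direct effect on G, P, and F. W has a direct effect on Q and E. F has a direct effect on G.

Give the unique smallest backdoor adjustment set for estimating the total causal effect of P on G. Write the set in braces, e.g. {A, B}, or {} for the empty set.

{E, Q}

Variables eligible for adjustment (non-descendants of P, excluding P and G): {E, F, Q, W}.
Backdoor paths from P to G:
  P1: P <- E <- W -> Q -> F -> G
  P2: P <- E <- W -> Q -> G
  P3: P <- E -> G
  P4: P <- Q <- W -> E -> G
  P5: P <- Q -> F -> G
  P6: P <- Q -> G
The empty set is not sufficient: P1 (P <- E <- W -> Q -> F -> G) has no collider blocking it and no conditioned non-collider, so it is open.
Try {E, Q}:
  P1: blocked at chain node E ∈ conditioning set.
  P2: blocked at chain node E ∈ conditioning set.
  P3: blocked at fork node E ∈ conditioning set.
  P4: blocked at chain node Q ∈ conditioning set.
  P5: blocked at fork node Q ∈ conditioning set.
  P6: blocked at fork node Q ∈ conditioning set.
{E, Q} contains no descendant of P and blocks every backdoor path.
Every element of {E, Q} is needed (dropping E leaves P3 open; dropping Q leaves P5 open), so no proper subset is valid.
Among all size-2 subsets of the eligible variables, only {E, Q} blocks every backdoor path, so it is the unique smallest valid adjustment set.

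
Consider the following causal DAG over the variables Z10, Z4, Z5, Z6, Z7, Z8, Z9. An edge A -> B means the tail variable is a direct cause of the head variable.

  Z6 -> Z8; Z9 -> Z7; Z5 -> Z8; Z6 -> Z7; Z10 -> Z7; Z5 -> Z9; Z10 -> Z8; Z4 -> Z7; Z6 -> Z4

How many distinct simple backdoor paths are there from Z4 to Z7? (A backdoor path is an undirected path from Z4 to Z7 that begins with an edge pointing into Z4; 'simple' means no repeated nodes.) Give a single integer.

A backdoor path from Z4 to Z7 is any simple undirected path whose first edge points into Z4 (i.e. leaves Z4 via a parent).
Parents of Z4: {Z6}.
Enumerating:
  P1: Z4 <- Z6 -> Z8 <- Z10 -> Z7
  P2: Z4 <- Z6 -> Z8 <- Z5 -> Z9 -> Z7
  P3: Z4 <- Z6 -> Z7
That exhausts the simple backdoor paths. Count: 3.

3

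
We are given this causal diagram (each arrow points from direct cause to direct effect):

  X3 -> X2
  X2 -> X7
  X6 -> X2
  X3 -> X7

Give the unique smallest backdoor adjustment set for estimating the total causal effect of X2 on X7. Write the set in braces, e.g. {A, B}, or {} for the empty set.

{X3}

Variables eligible for adjustment (non-descendants of X2, excluding X2 and X7): {X3, X6}.
Backdoor paths from X2 to X7:
  P1: X2 <- X3 -> X7
The empty set is not sufficient: P1 (X2 <- X3 -> X7) has no collider blocking it and no conditioned non-collider, so it is open.
Try {X3}:
  P1: blocked at fork node X3 ∈ conditioning set.
{X3} contains no descendant of X2 and blocks every backdoor path.
No other singleton works — e.g. {X6} leaves P1 open — so {X3} is the unique smallest valid adjustment set.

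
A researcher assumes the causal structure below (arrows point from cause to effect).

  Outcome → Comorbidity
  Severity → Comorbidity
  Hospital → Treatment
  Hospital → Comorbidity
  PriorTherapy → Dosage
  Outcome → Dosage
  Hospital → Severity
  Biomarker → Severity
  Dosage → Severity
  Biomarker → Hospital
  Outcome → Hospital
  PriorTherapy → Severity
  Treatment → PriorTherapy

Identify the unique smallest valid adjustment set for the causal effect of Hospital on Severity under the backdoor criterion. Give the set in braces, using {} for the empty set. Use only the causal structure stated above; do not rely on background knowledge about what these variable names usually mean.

Variables eligible for adjustment (non-descendants of Hospital, excluding Hospital and Severity): {Biomarker, Outcome}.
Backdoor paths from Hospital to Severity:
  P1: Hospital <- Biomarker -> Severity
  P2: Hospital <- Outcome -> Dosage <- PriorTherapy -> Severity
  P3: Hospital <- Outcome -> Dosage -> Severity
  P4: Hospital <- Outcome -> Comorbidity <- Severity
The empty set is not sufficient: P1 (Hospital <- Biomarker -> Severity) has no collider blocking it and no conditioned non-collider, so it is open.
Try {Biomarker, Outcome}:
  P1: blocked at fork node Biomarker ∈ conditioning set.
  P2: blocked at fork node Outcome ∈ conditioning set.
  P3: blocked at fork node Outcome ∈ conditioning set.
  P4: blocked at fork node Outcome ∈ conditioning set.
{Biomarker, Outcome} contains no descendant of Hospital and blocks every backdoor path.
Every element of {Biomarker, Outcome} is needed (dropping Biomarker leaves P1 open; dropping Outcome leaves P3 open), so no proper subset is valid.
Among all size-2 subsets of the eligible variables, only {Biomarker, Outcome} blocks every backdoor path, so it is the unique smallest valid adjustment set.

{Biomarker, Outcome}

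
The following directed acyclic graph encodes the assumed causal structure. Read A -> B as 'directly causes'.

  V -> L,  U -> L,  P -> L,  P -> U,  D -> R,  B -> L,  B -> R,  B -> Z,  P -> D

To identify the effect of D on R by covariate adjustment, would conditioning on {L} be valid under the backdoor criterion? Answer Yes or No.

No

Backdoor paths from D to R (paths whose first edge points into D):
  P1: D <- P -> U -> L <- B -> R
  P2: D <- P -> L <- B -> R
Condition 1 (no descendant of D in the set): holds — descendants of D are {R}; none are in {L}.
Condition 2 (every backdoor path blocked by {L}):
  P1: open — collider(s) L are conditioned on (or have a conditioned descendant) and no non-collider on the path is in the set.
  P2: open — collider(s) L are conditioned on (or have a conditioned descendant) and no non-collider on the path is in the set.
{L} does not satisfy the backdoor criterion.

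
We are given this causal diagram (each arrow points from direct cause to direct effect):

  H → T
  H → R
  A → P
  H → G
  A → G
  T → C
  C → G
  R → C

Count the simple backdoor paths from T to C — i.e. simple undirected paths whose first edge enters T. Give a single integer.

2

A backdoor path from T to C is any simple undirected path whose first edge points into T (i.e. leaves T via a parent).
Parents of T: {H}.
Enumerating:
  P1: T <- H -> R -> C
  P2: T <- H -> G <- C
That exhausts the simple backdoor paths. Count: 2.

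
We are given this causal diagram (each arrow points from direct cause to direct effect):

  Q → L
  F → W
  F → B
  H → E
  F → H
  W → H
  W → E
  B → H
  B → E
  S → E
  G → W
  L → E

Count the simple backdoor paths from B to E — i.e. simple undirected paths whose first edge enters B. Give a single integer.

4

A backdoor path from B to E is any simple undirected path whose first edge points into B (i.e. leaves B via a parent).
Parents of B: {F}.
Enumerating:
  P1: B <- F -> W -> H -> E
  P2: B <- F -> W -> E
  P3: B <- F -> H <- W -> E
  P4: B <- F -> H -> E
That exhausts the simple backdoor paths. Count: 4.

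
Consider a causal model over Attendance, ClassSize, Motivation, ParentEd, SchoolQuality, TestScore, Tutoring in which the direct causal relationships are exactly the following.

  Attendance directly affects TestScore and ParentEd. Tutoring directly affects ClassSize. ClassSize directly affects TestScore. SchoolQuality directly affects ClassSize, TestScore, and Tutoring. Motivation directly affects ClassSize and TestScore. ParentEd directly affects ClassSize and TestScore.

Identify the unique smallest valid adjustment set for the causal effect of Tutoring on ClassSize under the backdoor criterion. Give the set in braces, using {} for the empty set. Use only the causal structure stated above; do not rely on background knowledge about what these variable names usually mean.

Variables eligible for adjustment (non-descendants of Tutoring, excluding Tutoring and ClassSize): {Attendance, Motivation, ParentEd, SchoolQuality}.
Backdoor paths from Tutoring to ClassSize:
  P1: Tutoring <- SchoolQuality -> ClassSize
  P2: Tutoring <- SchoolQuality -> TestScore <- Attendance -> ParentEd -> ClassSize
  P3: Tutoring <- SchoolQuality -> TestScore <- Motivation -> ClassSize
  P4: Tutoring <- SchoolQuality -> TestScore <- ParentEd -> ClassSize
  P5: Tutoring <- SchoolQuality -> TestScore <- ClassSize
The empty set is not sufficient: P1 (Tutoring <- SchoolQuality -> ClassSize) has no collider blocking it and no conditioned non-collider, so it is open.
Try {SchoolQuality}:
  P1: blocked at fork node SchoolQuality ∈ conditioning set.
  P2: blocked at fork node SchoolQuality ∈ conditioning set.
  P3: blocked at fork node SchoolQuality ∈ conditioning set.
  P4: blocked at fork node SchoolQuality ∈ conditioning set.
  P5: blocked at fork node SchoolQuality ∈ conditioning set.
{SchoolQuality} contains no descendant of Tutoring and blocks every backdoor path.
No other singleton works — e.g. {Attendance} leaves P1 open — so {SchoolQuality} is the unique smallest valid adjustment set.

{SchoolQuality}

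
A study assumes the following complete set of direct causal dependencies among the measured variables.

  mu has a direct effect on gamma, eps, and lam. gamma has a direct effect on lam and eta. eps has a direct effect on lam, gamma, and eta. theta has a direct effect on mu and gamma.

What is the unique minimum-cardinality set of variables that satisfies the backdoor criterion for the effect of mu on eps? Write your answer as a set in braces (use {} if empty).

{}

Variables eligible for adjustment (non-descendants of mu, excluding mu and eps): {theta}.
Backdoor paths from mu to eps:
  P1: mu <- theta -> gamma <- eps
  P2: mu <- theta -> gamma -> eta <- eps
  P3: mu <- theta -> gamma -> lam <- eps
Each backdoor path contains an unconditioned collider, so every path is already blocked with the empty conditioning set:
  P1: blocked at collider gamma (neither it nor any descendant is in the conditioning set).
  P2: blocked at collider eta (neither it nor any descendant is in the conditioning set).
  P3: blocked at collider lam (neither it nor any descendant is in the conditioning set).
The empty set is therefore the unique smallest valid set.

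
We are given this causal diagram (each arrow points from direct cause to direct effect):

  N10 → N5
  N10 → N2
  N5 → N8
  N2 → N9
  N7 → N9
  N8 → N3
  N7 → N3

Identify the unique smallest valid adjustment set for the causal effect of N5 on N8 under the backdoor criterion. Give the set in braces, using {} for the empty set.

Variables eligible for adjustment (non-descendants of N5, excluding N5 and N8): {N10, N2, N7, N9}.
Backdoor paths from N5 to N8:
  P1: N5 <- N10 -> N2 -> N9 <- N7 -> N3 <- N8
Each backdoor path contains an unconditioned collider, so every path is already blocked with the empty conditioning set:
  P1: blocked at collider N9 (neither it nor any descendant is in the conditioning set).
The empty set is therefore the unique smallest valid set.

{}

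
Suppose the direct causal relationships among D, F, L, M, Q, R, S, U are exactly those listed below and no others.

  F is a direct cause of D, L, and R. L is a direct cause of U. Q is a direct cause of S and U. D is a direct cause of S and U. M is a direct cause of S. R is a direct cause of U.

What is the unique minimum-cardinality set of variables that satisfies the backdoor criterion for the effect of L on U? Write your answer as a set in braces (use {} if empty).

Variables eligible for adjustment (non-descendants of L, excluding L and U): {D, F, M, Q, R, S}.
Backdoor paths from L to U:
  P1: L <- F -> R -> U
  P2: L <- F -> D -> U
  P3: L <- F -> D -> S <- Q -> U
The empty set is not sufficient: P1 (L <- F -> R -> U) has no collider blocking it and no conditioned non-collider, so it is open.
Try {F}:
  P1: blocked at fork node F ∈ conditioning set.
  P2: blocked at fork node F ∈ conditioning set.
  P3: blocked at fork node F ∈ conditioning set.
{F} contains no descendant of L and blocks every backdoor path.
No other singleton works — e.g. {Q} leaves P1 open — so {F} is the unique smallest valid adjustment set.

{F}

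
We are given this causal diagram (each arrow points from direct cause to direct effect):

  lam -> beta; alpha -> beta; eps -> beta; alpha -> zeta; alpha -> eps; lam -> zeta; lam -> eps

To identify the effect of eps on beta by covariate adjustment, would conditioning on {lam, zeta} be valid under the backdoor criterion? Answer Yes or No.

Backdoor paths from eps to beta (paths whose first edge points into eps):
  P1: eps <- lam -> zeta <- alpha -> beta
  P2: eps <- lam -> beta
  P3: eps <- alpha -> zeta <- lam -> beta
  P4: eps <- alpha -> beta
Condition 1 (no descendant of eps in the set): holds — descendants of eps are {beta}; none are in {lam, zeta}.
Condition 2 (every backdoor path blocked by {lam, zeta}):
  P1: blocked at fork node lam ∈ conditioning set.
  P2: blocked at fork node lam ∈ conditioning set.
  P3: blocked at fork node lam ∈ conditioning set.
  P4: open — no interior node is in the conditioning set.
{lam, zeta} does not satisfy the backdoor criterion.

No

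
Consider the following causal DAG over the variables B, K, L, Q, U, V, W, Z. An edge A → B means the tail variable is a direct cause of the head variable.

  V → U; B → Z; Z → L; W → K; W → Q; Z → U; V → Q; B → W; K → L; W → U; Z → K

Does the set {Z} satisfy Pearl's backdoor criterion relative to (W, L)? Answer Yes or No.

Backdoor paths from W to L (paths whose first edge points into W):
  P1: W <- B -> Z -> K -> L
  P2: W <- B -> Z -> L
Condition 1 (no descendant of W in the set): holds — descendants of W are {K, L, Q, U}; none are in {Z}.
Condition 2 (every backdoor path blocked by {Z}):
  P1: blocked at chain node Z ∈ conditioning set.
  P2: blocked at chain node Z ∈ conditioning set.
{Z} satisfies the backdoor criterion.

Yes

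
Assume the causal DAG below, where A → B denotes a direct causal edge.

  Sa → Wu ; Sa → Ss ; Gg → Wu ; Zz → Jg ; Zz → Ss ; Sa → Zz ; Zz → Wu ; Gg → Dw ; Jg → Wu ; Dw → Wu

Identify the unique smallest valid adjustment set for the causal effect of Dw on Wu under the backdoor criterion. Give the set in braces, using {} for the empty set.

Variables eligible for adjustment (non-descendants of Dw, excluding Dw and Wu): {Gg, Jg, Sa, Ss, Zz}.
Backdoor paths from Dw to Wu:
  P1: Dw <- Gg -> Wu
The empty set is not sufficient: P1 (Dw <- Gg -> Wu) has no collider blocking it and no conditioned non-collider, so it is open.
Try {Gg}:
  P1: blocked at fork node Gg ∈ conditioning set.
{Gg} contains no descendant of Dw and blocks every backdoor path.
No other singleton works — e.g. {Sa} leaves P1 open — so {Gg} is the unique smallest valid adjustment set.

{Gg}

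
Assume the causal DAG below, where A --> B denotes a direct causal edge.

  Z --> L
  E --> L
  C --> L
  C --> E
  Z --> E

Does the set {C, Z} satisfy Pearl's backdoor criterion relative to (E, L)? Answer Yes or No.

Yes

Backdoor paths from E to L (paths whose first edge points into E):
  P1: E <- Z -> L
  P2: E <- C -> L
Condition 1 (no descendant of E in the set): holds — descendants of E are {L}; none are in {C, Z}.
Condition 2 (every backdoor path blocked by {C, Z}):
  P1: blocked at fork node Z ∈ conditioning set.
  P2: blocked at fork node C ∈ conditioning set.
{C, Z} satisfies the backdoor criterion.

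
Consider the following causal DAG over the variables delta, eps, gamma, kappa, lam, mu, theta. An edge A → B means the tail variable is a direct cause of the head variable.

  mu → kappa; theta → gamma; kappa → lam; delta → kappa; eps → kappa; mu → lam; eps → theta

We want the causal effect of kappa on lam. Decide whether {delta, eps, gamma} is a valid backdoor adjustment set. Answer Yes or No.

No

Backdoor paths from kappa to lam (paths whose first edge points into kappa):
  P1: kappa <- mu -> lam
Condition 1 (no descendant of kappa in the set): holds — descendants of kappa are {lam}; none are in {delta, eps, gamma}.
Condition 2 (every backdoor path blocked by {delta, eps, gamma}):
  P1: open — no interior node is in the conditioning set.
{delta, eps, gamma} does not satisfy the backdoor criterion.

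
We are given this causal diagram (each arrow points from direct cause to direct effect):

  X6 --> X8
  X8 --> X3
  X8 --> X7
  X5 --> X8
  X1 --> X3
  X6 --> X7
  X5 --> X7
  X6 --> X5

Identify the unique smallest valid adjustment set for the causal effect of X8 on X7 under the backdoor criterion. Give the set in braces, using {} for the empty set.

Variables eligible for adjustment (non-descendants of X8, excluding X8 and X7): {X1, X5, X6}.
Backdoor paths from X8 to X7:
  P1: X8 <- X6 -> X5 -> X7
  P2: X8 <- X6 -> X7
  P3: X8 <- X5 <- X6 -> X7
  P4: X8 <- X5 -> X7
The empty set is not sufficient: P1 (X8 <- X6 -> X5 -> X7) has no collider blocking it and no conditioned non-collider, so it is open.
Try {X5, X6}:
  P1: blocked at fork node X6 ∈ conditioning set.
  P2: blocked at fork node X6 ∈ conditioning set.
  P3: blocked at chain node X5 ∈ conditioning set.
  P4: blocked at fork node X5 ∈ conditioning set.
{X5, X6} contains no descendant of X8 and blocks every backdoor path.
Every element of {X5, X6} is needed (dropping X5 leaves P4 open; dropping X6 leaves P2 open), so no proper subset is valid.
Among all size-2 subsets of the eligible variables, only {X5, X6} blocks every backdoor path, so it is the unique smallest valid adjustment set.

{X5, X6}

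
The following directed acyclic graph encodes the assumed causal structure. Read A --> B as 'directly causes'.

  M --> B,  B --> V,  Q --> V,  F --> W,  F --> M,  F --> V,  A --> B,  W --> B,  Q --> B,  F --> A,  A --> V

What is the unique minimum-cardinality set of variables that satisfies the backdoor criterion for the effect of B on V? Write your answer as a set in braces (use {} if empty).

Variables eligible for adjustment (non-descendants of B, excluding B and V): {A, F, M, Q, W}.
Backdoor paths from B to V:
  P1: B <- Q -> V
  P2: B <- M <- F -> A -> V
  P3: B <- M <- F -> V
  P4: B <- A <- F -> V
  P5: B <- A -> V
  P6: B <- W <- F -> A -> V
  P7: B <- W <- F -> V
The empty set is not sufficient: P1 (B <- Q -> V) has no collider blocking it and no conditioned non-collider, so it is open.
Try {A, F, Q}:
  P1: blocked at fork node Q ∈ conditioning set.
  P2: blocked at fork node F ∈ conditioning set.
  P3: blocked at fork node F ∈ conditioning set.
  P4: blocked at chain node A ∈ conditioning set.
  P5: blocked at fork node A ∈ conditioning set.
  P6: blocked at fork node F ∈ conditioning set.
  P7: blocked at fork node F ∈ conditioning set.
{A, F, Q} contains no descendant of B and blocks every backdoor path.
Every element of {A, F, Q} is needed (dropping A leaves P5 open; dropping F leaves P3 open; dropping Q leaves P1 open), so no proper subset is valid.
Among all size-3 subsets of the eligible variables, only {A, F, Q} blocks every backdoor path, so it is the unique smallest valid adjustment set.

{A, F, Q}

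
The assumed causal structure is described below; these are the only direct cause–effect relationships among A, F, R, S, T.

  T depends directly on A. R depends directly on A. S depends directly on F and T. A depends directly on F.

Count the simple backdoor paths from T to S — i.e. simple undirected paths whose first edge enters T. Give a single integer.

1

A backdoor path from T to S is any simple undirected path whose first edge points into T (i.e. leaves T via a parent).
Parents of T: {A}.
Enumerating:
  P1: T <- A <- F -> S
That exhausts the simple backdoor paths. Count: 1.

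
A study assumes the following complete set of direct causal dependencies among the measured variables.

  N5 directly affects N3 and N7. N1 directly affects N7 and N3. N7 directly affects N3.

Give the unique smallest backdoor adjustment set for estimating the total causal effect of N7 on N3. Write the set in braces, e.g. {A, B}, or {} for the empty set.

{N1, N5}

Variables eligible for adjustment (non-descendants of N7, excluding N7 and N3): {N1, N5}.
Backdoor paths from N7 to N3:
  P1: N7 <- N5 -> N3
  P2: N7 <- N1 -> N3
The empty set is not sufficient: P1 (N7 <- N5 -> N3) has no collider blocking it and no conditioned non-collider, so it is open.
Try {N1, N5}:
  P1: blocked at fork node N5 ∈ conditioning set.
  P2: blocked at fork node N1 ∈ conditioning set.
{N1, N5} contains no descendant of N7 and blocks every backdoor path.
Every element of {N1, N5} is needed (dropping N1 leaves P2 open; dropping N5 leaves P1 open), so no proper subset is valid.
Among all size-2 subsets of the eligible variables, only {N1, N5} blocks every backdoor path, so it is the unique smallest valid adjustment set.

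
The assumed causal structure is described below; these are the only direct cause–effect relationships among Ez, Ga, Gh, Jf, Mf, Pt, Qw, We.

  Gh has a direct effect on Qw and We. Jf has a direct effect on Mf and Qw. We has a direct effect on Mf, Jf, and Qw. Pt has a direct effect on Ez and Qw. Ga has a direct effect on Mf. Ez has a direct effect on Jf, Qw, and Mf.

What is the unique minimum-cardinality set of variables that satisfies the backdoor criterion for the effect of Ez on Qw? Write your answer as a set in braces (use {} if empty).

Variables eligible for adjustment (non-descendants of Ez, excluding Ez and Qw): {Ga, Gh, Pt, We}.
Backdoor paths from Ez to Qw:
  P1: Ez <- Pt -> Qw
The empty set is not sufficient: P1 (Ez <- Pt -> Qw) has no collider blocking it and no conditioned non-collider, so it is open.
Try {Pt}:
  P1: blocked at fork node Pt ∈ conditioning set.
{Pt} contains no descendant of Ez and blocks every backdoor path.
No other singleton works — e.g. {Gh} leaves P1 open — so {Pt} is the unique smallest valid adjustment set.

{Pt}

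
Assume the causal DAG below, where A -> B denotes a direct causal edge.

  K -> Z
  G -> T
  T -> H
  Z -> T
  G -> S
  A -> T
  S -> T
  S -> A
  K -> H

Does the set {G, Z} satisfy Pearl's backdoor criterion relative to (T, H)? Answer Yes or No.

Backdoor paths from T to H (paths whose first edge points into T):
  P1: T <- Z <- K -> H
Condition 1 (no descendant of T in the set): holds — descendants of T are {H}; none are in {G, Z}.
Condition 2 (every backdoor path blocked by {G, Z}):
  P1: blocked at chain node Z ∈ conditioning set.
{G, Z} satisfies the backdoor criterion.

Yes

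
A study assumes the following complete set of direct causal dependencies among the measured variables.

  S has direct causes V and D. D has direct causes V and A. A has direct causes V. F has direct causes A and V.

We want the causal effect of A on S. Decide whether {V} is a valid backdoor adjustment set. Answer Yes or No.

Backdoor paths from A to S (paths whose first edge points into A):
  P1: A <- V -> D -> S
  P2: A <- V -> S
Condition 1 (no descendant of A in the set): holds — descendants of A are {D, F, S}; none are in {V}.
Condition 2 (every backdoor path blocked by {V}):
  P1: blocked at fork node V ∈ conditioning set.
  P2: blocked at fork node V ∈ conditioning set.
{V} satisfies the backdoor criterion.

Yes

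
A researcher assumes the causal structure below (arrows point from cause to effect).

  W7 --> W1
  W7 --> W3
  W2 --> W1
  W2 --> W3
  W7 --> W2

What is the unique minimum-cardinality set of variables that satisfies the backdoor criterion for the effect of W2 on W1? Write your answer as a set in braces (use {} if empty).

Variables eligible for adjustment (non-descendants of W2, excluding W2 and W1): {W7}.
Backdoor paths from W2 to W1:
  P1: W2 <- W7 -> W1
The empty set is not sufficient: P1 (W2 <- W7 -> W1) has no collider blocking it and no conditioned non-collider, so it is open.
Try {W7}:
  P1: blocked at fork node W7 ∈ conditioning set.
{W7} contains no descendant of W2 and blocks every backdoor path.
{W7} is the unique smallest valid adjustment set.

{W7}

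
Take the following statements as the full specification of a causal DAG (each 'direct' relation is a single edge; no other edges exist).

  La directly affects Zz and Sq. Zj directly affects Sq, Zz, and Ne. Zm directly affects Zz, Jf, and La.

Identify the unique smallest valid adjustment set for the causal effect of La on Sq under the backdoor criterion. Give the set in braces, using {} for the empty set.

Variables eligible for adjustment (non-descendants of La, excluding La and Sq): {Jf, Ne, Zj, Zm}.
Backdoor paths from La to Sq:
  P1: La <- Zm -> Zz <- Zj -> Sq
Each backdoor path contains an unconditioned collider, so every path is already blocked with the empty conditioning set:
  P1: blocked at collider Zz (neither it nor any descendant is in the conditioning set).
The empty set is therefore the unique smallest valid set.

{}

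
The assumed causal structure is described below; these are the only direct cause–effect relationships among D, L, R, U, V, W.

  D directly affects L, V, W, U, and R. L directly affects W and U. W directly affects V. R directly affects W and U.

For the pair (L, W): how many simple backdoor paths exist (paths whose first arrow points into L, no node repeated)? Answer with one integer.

A backdoor path from L to W is any simple undirected path whose first edge points into L (i.e. leaves L via a parent).
Parents of L: {D}.
Enumerating:
  P1: L <- D -> R -> W
  P2: L <- D -> W
  P3: L <- D -> V <- W
  P4: L <- D -> U <- R -> W
That exhausts the simple backdoor paths. Count: 4.

4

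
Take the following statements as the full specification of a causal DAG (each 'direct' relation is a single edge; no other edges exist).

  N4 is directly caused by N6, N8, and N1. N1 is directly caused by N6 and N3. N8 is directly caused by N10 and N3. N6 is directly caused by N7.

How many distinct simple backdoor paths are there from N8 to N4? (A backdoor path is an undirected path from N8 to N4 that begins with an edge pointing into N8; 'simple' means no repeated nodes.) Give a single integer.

A backdoor path from N8 to N4 is any simple undirected path whose first edge points into N8 (i.e. leaves N8 via a parent).
Parents of N8: {N10, N3}.
Enumerating:
  P1: N8 <- N3 -> N1 <- N6 -> N4
  P2: N8 <- N3 -> N1 -> N4
That exhausts the simple backdoor paths. Count: 2.

2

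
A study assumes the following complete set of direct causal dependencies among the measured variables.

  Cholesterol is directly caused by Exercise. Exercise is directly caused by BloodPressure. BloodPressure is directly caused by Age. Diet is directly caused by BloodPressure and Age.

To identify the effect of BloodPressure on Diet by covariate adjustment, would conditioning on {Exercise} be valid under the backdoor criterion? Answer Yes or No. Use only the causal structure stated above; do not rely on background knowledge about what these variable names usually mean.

Backdoor paths from BloodPressure to Diet (paths whose first edge points into BloodPressure):
  P1: BloodPressure <- Age -> Diet
Condition 1 (no descendant of BloodPressure in the set): FAILS — Exercise is a descendant of BloodPressure.
Condition 2 (every backdoor path blocked by {Exercise}):
  P1: open — no interior node is in the conditioning set.
{Exercise} does not satisfy the backdoor criterion.

No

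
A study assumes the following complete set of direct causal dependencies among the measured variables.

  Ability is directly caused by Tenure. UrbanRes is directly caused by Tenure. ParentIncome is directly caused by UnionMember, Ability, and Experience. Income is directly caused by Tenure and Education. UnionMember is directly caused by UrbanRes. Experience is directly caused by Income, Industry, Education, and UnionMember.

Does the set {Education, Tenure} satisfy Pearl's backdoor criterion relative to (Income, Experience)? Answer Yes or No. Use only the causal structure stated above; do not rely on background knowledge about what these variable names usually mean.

Yes

Backdoor paths from Income to Experience (paths whose first edge points into Income):
  P1: Income <- Education -> Experience
  P2: Income <- Tenure -> UrbanRes -> UnionMember -> Experience
  P3: Income <- Tenure -> UrbanRes -> UnionMember -> ParentIncome <- Experience
  P4: Income <- Tenure -> Ability -> ParentIncome <- UnionMember -> Experience
  P5: Income <- Tenure -> Ability -> ParentIncome <- Experience
Condition 1 (no descendant of Income in the set): holds — descendants of Income are {Experience, ParentIncome}; none are in {Education, Tenure}.
Condition 2 (every backdoor path blocked by {Education, Tenure}):
  P1: blocked at fork node Education ∈ conditioning set.
  P2: blocked at fork node Tenure ∈ conditioning set.
  P3: blocked at fork node Tenure ∈ conditioning set.
  P4: blocked at fork node Tenure ∈ conditioning set.
  P5: blocked at fork node Tenure ∈ conditioning set.
{Education, Tenure} satisfies the backdoor criterion.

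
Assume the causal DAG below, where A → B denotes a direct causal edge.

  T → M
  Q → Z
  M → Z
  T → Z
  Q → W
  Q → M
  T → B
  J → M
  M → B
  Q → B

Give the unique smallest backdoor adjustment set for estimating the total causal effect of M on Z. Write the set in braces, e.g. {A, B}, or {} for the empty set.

Variables eligible for adjustment (non-descendants of M, excluding M and Z): {J, Q, T, W}.
Backdoor paths from M to Z:
  P1: M <- Q -> Z
  P2: M <- Q -> B <- T -> Z
  P3: M <- T -> Z
  P4: M <- T -> B <- Q -> Z
The empty set is not sufficient: P1 (M <- Q -> Z) has no collider blocking it and no conditioned non-collider, so it is open.
Try {Q, T}:
  P1: blocked at fork node Q ∈ conditioning set.
  P2: blocked at fork node Q ∈ conditioning set.
  P3: blocked at fork node T ∈ conditioning set.
  P4: blocked at fork node T ∈ conditioning set.
{Q, T} contains no descendant of M and blocks every backdoor path.
Every element of {Q, T} is needed (dropping Q leaves P1 open; dropping T leaves P3 open), so no proper subset is valid.
Among all size-2 subsets of the eligible variables, only {Q, T} blocks every backdoor path, so it is the unique smallest valid adjustment set.

{Q, T}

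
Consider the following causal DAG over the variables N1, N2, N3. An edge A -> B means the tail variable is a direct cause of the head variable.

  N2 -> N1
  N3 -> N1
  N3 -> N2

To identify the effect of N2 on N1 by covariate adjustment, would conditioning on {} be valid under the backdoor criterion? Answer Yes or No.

Backdoor paths from N2 to N1 (paths whose first edge points into N2):
  P1: N2 <- N3 -> N1
Condition 1 (no descendant of N2 in the set): holds — descendants of N2 are {N1}; none are in {}.
Condition 2 (every backdoor path blocked by {}):
  P1: open — no interior node is in the conditioning set.
{} does not satisfy the backdoor criterion.

No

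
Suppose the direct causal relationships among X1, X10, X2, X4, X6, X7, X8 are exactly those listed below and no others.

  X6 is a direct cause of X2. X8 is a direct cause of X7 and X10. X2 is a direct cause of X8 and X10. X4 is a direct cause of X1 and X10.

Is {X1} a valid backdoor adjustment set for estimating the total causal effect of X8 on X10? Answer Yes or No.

No

Backdoor paths from X8 to X10 (paths whose first edge points into X8):
  P1: X8 <- X2 -> X10
Condition 1 (no descendant of X8 in the set): holds — descendants of X8 are {X10, X7}; none are in {X1}.
Condition 2 (every backdoor path blocked by {X1}):
  P1: open — no interior node is in the conditioning set.
{X1} does not satisfy the backdoor criterion.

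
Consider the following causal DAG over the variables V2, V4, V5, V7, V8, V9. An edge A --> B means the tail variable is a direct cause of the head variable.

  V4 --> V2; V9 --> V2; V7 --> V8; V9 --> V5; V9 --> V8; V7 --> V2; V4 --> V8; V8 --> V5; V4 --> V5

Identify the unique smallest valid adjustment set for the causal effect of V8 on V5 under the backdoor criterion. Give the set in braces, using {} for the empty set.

{V4, V9}

Variables eligible for adjustment (non-descendants of V8, excluding V8 and V5): {V2, V4, V7, V9}.
Backdoor paths from V8 to V5:
  P1: V8 <- V4 -> V2 <- V9 -> V5
  P2: V8 <- V4 -> V5
  P3: V8 <- V9 -> V2 <- V4 -> V5
  P4: V8 <- V9 -> V5
  P5: V8 <- V7 -> V2 <- V4 -> V5
  P6: V8 <- V7 -> V2 <- V9 -> V5
The empty set is not sufficient: P2 (V8 <- V4 -> V5) has no collider blocking it and no conditioned non-collider, so it is open.
Try {V4, V9}:
  P1: blocked at fork node V4 ∈ conditioning set.
  P2: blocked at fork node V4 ∈ conditioning set.
  P3: blocked at fork node V9 ∈ conditioning set.
  P4: blocked at fork node V9 ∈ conditioning set.
  P5: blocked at collider V2 (neither it nor any descendant is in the conditioning set).
  P6: blocked at collider V2 (neither it nor any descendant is in the conditioning set).
{V4, V9} contains no descendant of V8 and blocks every backdoor path.
Every element of {V4, V9} is needed (dropping V4 leaves P2 open; dropping V9 leaves P4 open), so no proper subset is valid.
Among all size-2 subsets of the eligible variables, only {V4, V9} blocks every backdoor path, so it is the unique smallest valid adjustment set.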